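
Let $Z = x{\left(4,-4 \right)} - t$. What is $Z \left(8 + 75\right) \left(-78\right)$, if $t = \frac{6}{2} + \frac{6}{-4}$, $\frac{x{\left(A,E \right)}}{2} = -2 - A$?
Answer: $87399$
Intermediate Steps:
$x{\left(A,E \right)} = -4 - 2 A$ ($x{\left(A,E \right)} = 2 \left(-2 - A\right) = -4 - 2 A$)
$t = \frac{3}{2}$ ($t = 6 \cdot \frac{1}{2} + 6 \left(- \frac{1}{4}\right) = 3 - \frac{3}{2} = \frac{3}{2} \approx 1.5$)
$Z = - \frac{27}{2}$ ($Z = \left(-4 - 8\right) - \frac{3}{2} = -12 - \frac{3}{2} = - \frac{27}{2} \approx -13.5$)
$Z \left(8 + 75\right) \left(-78\right) = - \frac{27 \left(8 + 75\right) \left(-78\right)}{2} = - \frac{27 \cdot 83 \left(-78\right)}{2} = \left(- \frac{27}{2}\right) \left(-6474\right) = 87399$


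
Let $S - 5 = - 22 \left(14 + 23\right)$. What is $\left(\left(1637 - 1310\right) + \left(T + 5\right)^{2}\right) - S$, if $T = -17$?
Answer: $1280$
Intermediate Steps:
$S = -809$ ($S = 5 - 22 \left(14 + 23\right) = 5 - 814 = -809$)
$\left(\left(1637 - 1310\right) + \left(T + 5\right)^{2}\right) - S = \left(\left(1637 - 1310\right) + \left(-17 + 5\right)^{2}\right) - -809 = \left(327 + \left(-12\right)^{2}\right) + 809 = \left(327 + 144\right) + 809 = 471 + 809 = 1280$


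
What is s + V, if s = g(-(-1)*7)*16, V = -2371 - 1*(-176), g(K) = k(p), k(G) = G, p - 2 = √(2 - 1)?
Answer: -2147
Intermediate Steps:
p = 3 (p = 2 + √(2 - 1) = 2 + √1 = 2 + 1 = 3)
g(K) = 3
V = -2195 (V = -2371 + 176 = -2195)
s = 48 (s = 3*16 = 48)
s + V = 48 - 2195 = -2147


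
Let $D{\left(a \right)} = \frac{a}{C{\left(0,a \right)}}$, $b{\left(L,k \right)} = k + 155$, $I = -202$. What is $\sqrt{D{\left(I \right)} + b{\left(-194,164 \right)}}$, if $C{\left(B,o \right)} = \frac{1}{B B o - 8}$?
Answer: $3 \sqrt{215} \approx 43.989$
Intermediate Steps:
$C{\left(B,o \right)} = \frac{1}{-8 + o B^{2}}$ ($C{\left(B,o \right)} = \frac{1}{B^{2} o - 8} = \frac{1}{o B^{2} - 8} = \frac{1}{-8 + o B^{2}}$)
$b{\left(L,k \right)} = 155 + k$
$D{\left(a \right)} = - 8 a$ ($D{\left(a \right)} = \frac{a}{\frac{1}{-8 + a 0^{2}}} = \frac{a}{\frac{1}{-8 + a 0}} = \frac{a}{\frac{1}{-8 + 0}} = \frac{a}{\frac{1}{-8}} = \frac{a}{- \frac{1}{8}} = a \left(-8\right) = - 8 a$)
$\sqrt{D{\left(I \right)} + b{\left(-194,164 \right)}} = \sqrt{\left(-8\right) \left(-202\right) + \left(155 + 164\right)} = \sqrt{1616 + 319} = \sqrt{1935} = 3 \sqrt{215}$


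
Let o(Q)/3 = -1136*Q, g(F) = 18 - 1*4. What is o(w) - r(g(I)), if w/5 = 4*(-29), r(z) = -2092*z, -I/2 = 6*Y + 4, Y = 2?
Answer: 2005928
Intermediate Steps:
I = -32 (I = -2*(6*2 + 4) = -2*(12 + 4) = -2*16 = -32)
g(F) = 14 (g(F) = 18 - 4 = 14)
w = -580 (w = 5*(4*(-29)) = 5*(-116) = -580)
o(Q) = -3408*Q (o(Q) = 3*(-1136*Q) = -3408*Q)
o(w) - r(g(I)) = -3408*(-580) - (-2092)*14 = 1976640 - 1*(-29288) = 1976640 + 29288 = 2005928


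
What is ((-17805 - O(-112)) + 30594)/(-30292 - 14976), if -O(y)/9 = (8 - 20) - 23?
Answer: -6237/22634 ≈ -0.27556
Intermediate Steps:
O(y) = 315 (O(y) = -9*((8 - 20) - 23) = -9*(-12 - 23) = -9*(-35) = 315)
((-17805 - O(-112)) + 30594)/(-30292 - 14976) = ((-17805 - 1*315) + 30594)/(-30292 - 14976) = ((-17805 - 315) + 30594)/(-45268) = (-18120 + 30594)*(-1/45268) = 12474*(-1/45268) = -6237/22634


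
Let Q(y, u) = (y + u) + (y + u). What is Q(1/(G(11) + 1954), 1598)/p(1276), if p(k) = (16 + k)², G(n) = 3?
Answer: 3127287/1633374824 ≈ 0.0019146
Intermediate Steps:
Q(y, u) = 2*u + 2*y (Q(y, u) = (u + y) + (u + y) = 2*u + 2*y)
Q(1/(G(11) + 1954), 1598)/p(1276) = (2*1598 + 2/(3 + 1954))/((16 + 1276)²) = (3196 + 2/1957)/(1292²) = (3196 + 2*(1/1957))/1669264 = (3196 + 2/1957)*(1/1669264) = (6254574/1957)*(1/1669264) = 3127287/1633374824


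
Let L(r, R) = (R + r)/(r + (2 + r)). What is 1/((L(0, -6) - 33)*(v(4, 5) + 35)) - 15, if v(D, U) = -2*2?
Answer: -16741/1116 ≈ -15.001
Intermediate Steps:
v(D, U) = -4
L(r, R) = (R + r)/(2 + 2*r)
1/((L(0, -6) - 33)*(v(4, 5) + 35)) - 15 = 1/(((-6 + 0)/(2*(1 + 0)) - 33)*(-4 + 35)) - 15 = 1/((1/2)*(-6)/1 - 33*31) - 15 = (1/31)/((1/2)*1*(-6) - 33) - 15 = (1/31)/(-3 - 33) - 15 = (1/31)/(-36) - 15 = -1/36*1/31 - 15 = -1/1116 - 15 = -16741/1116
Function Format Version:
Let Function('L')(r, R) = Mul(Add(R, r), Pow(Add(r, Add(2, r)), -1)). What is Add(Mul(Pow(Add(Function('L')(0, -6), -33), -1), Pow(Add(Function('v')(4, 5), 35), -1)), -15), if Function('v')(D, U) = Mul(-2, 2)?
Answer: Rational(-16741, 1116) ≈ -15.001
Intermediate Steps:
Function('v')(D, U) = -4
Function('L')(r, R) = Mul(Pow(Add(2, Mul(2, r)), -1), Add(R, r)) (Function('L')(r, R) = Mul(Add(R, r), Pow(Add(2, Mul(2, r)), -1)) = Mul(Pow(Add(2, Mul(2, r)), -1), Add(R, r)))
Add(Mul(Pow(Add(Function('L')(0, -6), -33), -1), Pow(Add(Function('v')(4, 5), 35), -1)), -15) = Add(Mul(Pow(Add(Mul(Rational(1, 2), Pow(Add(1, 0), -1), Add(-6, 0)), -33), -1), Pow(Add(-4, 35), -1)), -15) = Add(Mul(Pow(Add(Mul(Rational(1, 2), Pow(1, -1), -6), -33), -1), Pow(31, -1)), -15) = Add(Mul(Pow(Add(Mul(Rational(1, 2), 1, -6), -33), -1), Rational(1, 31)), -15) = Add(Mul(Pow(Add(-3, -33), -1), Rational(1, 31)), -15) = Add(Mul(Pow(-36, -1), Rational(1, 31)), -15) = Add(Mul(Rational(-1, 36), Rational(1, 31)), -15) = Add(Rational(-1, 1116), -15) = Rational(-16741, 1116)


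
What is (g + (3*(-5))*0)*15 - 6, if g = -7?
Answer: -111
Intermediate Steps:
(g + (3*(-5))*0)*15 - 6 = (-7 + (3*(-5))*0)*15 - 6 = (-7 - 15*0)*15 - 6 = (-7 + 0)*15 - 6 = -7*15 - 6 = -105 - 6 = -111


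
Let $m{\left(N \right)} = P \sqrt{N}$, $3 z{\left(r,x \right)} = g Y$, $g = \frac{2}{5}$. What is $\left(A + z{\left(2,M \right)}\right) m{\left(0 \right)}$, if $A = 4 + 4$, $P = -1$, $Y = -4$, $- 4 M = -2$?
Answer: $0$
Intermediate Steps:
$M = \frac{1}{2}$ ($M = \left(- \frac{1}{4}\right) \left(-2\right) = \frac{1}{2} \approx 0.5$)
$g = \frac{2}{5}$ ($g = 2 \cdot \frac{1}{5} = \frac{2}{5} \approx 0.4$)
$z{\left(r,x \right)} = - \frac{8}{15}$ ($z{\left(r,x \right)} = \frac{\frac{2}{5} \left(-4\right)}{3} = \frac{1}{3} \left(- \frac{8}{5}\right) = - \frac{8}{15}$)
$A = 8$
$m{\left(N \right)} = - \sqrt{N}$
$\left(A + z{\left(2,M \right)}\right) m{\left(0 \right)} = \left(8 - \frac{8}{15}\right) \left(- \sqrt{0}\right) = \frac{112 \left(\left(-1\right) 0\right)}{15} = \frac{112}{15} \cdot 0 = 0$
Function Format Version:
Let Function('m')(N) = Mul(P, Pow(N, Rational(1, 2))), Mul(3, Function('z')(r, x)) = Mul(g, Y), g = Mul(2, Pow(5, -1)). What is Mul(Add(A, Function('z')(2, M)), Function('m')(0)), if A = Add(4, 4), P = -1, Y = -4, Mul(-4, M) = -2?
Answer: 0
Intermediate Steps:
M = Rational(1, 2) (M = Mul(Rational(-1, 4), -2) = Rational(1, 2) ≈ 0.50000)
g = Rational(2, 5) (g = Mul(2, Rational(1, 5)) = Rational(2, 5) ≈ 0.40000)
Function('z')(r, x) = Rational(-8, 15) (Function('z')(r, x) = Mul(Rational(1, 3), Mul(Rational(2, 5), -4)) = Mul(Rational(1, 3), Rational(-8, 5)) = Rational(-8, 15))
A = 8
Function('m')(N) = Mul(-1, Pow(N, Rational(1, 2)))
Mul(Add(A, Function('z')(2, M)), Function('m')(0)) = Mul(Add(8, Rational(-8, 15)), Mul(-1, Pow(0, Rational(1, 2)))) = Mul(Rational(112, 15), Mul(-1, 0)) = Mul(Rational(112, 15), 0) = 0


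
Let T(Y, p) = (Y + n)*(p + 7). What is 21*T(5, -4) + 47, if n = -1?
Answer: 299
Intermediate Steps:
T(Y, p) = (-1 + Y)*(7 + p) (T(Y, p) = (Y - 1)*(p + 7) = (-1 + Y)*(7 + p))
21*T(5, -4) + 47 = 21*(-7 - 1*(-4) + 7*5 + 5*(-4)) + 47 = 21*(-7 + 4 + 35 - 20) + 47 = 21*12 + 47 = 252 + 47 = 299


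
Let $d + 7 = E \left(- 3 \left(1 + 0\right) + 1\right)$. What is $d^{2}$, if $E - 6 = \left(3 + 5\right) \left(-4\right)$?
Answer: $2025$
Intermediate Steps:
$E = -26$ ($E = 6 + \left(3 + 5\right) \left(-4\right) = 6 + 8 \left(-4\right) = 6 - 32 = -26$)
$d = 45$ ($d = -7 - 26 \left(- 3 \left(1 + 0\right) + 1\right) = -7 - 26 \left(\left(-3\right) 1 + 1\right) = -7 - 26 \left(-3 + 1\right) = -7 - -52 = -7 + 52 = 45$)
$d^{2} = 45^{2} = 2025$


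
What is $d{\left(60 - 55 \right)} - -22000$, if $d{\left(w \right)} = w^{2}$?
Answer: $22025$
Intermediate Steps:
$d{\left(60 - 55 \right)} - -22000 = \left(60 - 55\right)^{2} - -22000 = \left(60 - 55\right)^{2} + 22000 = 5^{2} + 22000 = 25 + 22000 = 22025$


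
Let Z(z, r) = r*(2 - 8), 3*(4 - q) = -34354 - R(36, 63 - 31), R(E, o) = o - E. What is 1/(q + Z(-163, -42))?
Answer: 1/11706 ≈ 8.5426e-5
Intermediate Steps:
q = 11454 (q = 4 - (-34354 - ((63 - 31) - 1*36))/3 = 4 - (-34354 - (32 - 36))/3 = 4 - (-34354 - 1*(-4))/3 = 4 - (-34354 + 4)/3 = 4 - ⅓*(-34350) = 4 + 11450 = 11454)
Z(z, r) = -6*r (Z(z, r) = r*(-6) = -6*r)
1/(q + Z(-163, -42)) = 1/(11454 - 6*(-42)) = 1/(11454 + 252) = 1/11706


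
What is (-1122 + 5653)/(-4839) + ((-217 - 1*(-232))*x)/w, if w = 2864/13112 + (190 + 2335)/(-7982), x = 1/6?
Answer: -54689787848/2066122347 ≈ -26.470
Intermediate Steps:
x = 1/6 ≈ 0.16667
w = -1280919/13082498 (w = 2864*(1/13112) + 2525*(-1/7982) = 358/1639 - 2525/7982 = -1280919/13082498 ≈ -0.097911)
(-1122 + 5653)/(-4839) + ((-217 - 1*(-232))*x)/w = (-1122 + 5653)/(-4839) + ((-217 - 1*(-232))*(1/6))/(-1280919/13082498) = 4531*(-1/4839) + ((-217 + 232)*(1/6))*(-13082498/1280919) = -4531/4839 + (15*(1/6))*(-13082498/1280919) = -4531/4839 + (5/2)*(-13082498/1280919) = -4531/4839 - 32706245/1280919 = -54689787848/2066122347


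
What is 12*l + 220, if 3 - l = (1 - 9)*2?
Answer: 448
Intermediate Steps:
l = 19 (l = 3 - (1 - 9)*2 = 3 - (-8)*2 = 3 - 1*(-16) = 3 + 16 = 19)
12*l + 220 = 12*19 + 220 = 228 + 220 = 448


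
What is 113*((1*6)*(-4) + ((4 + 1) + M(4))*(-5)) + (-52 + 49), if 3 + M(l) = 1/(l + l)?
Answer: -31325/8 ≈ -3915.6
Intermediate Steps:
M(l) = -3 + 1/(2*l) (M(l) = -3 + 1/(l + l) = -3 + 1/(2*l))
113*((1*6)*(-4) + ((4 + 1) + M(4))*(-5)) + (-52 + 49) = 113*((1*6)*(-4) + ((4 + 1) + (-3 + (½)/4))*(-5)) + (-52 + 49) = 113*(6*(-4) + (5 + (-3 + (½)*(¼)))*(-5)) - 3 = 113*(-24 + (5 + (-3 + ⅛))*(-5)) - 3 = 113*(-24 + (5 - 23/8)*(-5)) - 3 = 113*(-24 + (17/8)*(-5)) - 3 = 113*(-24 - 85/8) - 3 = 113*(-277/8) - 3 = -31301/8 - 3 = -31325/8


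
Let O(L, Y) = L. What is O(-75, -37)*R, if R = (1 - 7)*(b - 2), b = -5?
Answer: -3150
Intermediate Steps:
R = 42 (R = (1 - 7)*(-5 - 2) = -6*(-7) = 42)
O(-75, -37)*R = -75*42 = -3150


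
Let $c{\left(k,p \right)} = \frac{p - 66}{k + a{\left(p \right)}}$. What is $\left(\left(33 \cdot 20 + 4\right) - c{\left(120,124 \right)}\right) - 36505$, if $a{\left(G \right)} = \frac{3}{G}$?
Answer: $- \frac{533428795}{14883} \approx -35842.0$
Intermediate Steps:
$c{\left(k,p \right)} = \frac{-66 + p}{k + \frac{3}{p}}$ ($c{\left(k,p \right)} = \frac{p - 66}{k + \frac{3}{p}} = \frac{-66 + p}{k + \frac{3}{p}}$)
$\left(\left(33 \cdot 20 + 4\right) - c{\left(120,124 \right)}\right) - 36505 = \left(\left(33 \cdot 20 + 4\right) - \frac{124 \left(-66 + 124\right)}{3 + 120 \cdot 124}\right) - 36505 = \left(\left(660 + 4\right) - 124 \frac{1}{3 + 14880} \cdot 58\right) - 36505 = \left(664 - 124 \cdot \frac{1}{14883} \cdot 58\right) - 36505 = \left(664 - \frac{7192}{14883}\right) - 36505 = \frac{9875120}{14883} - 36505 = - \frac{533428795}{14883}$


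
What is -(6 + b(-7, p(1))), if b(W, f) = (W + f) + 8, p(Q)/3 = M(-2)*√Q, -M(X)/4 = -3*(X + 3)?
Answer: -43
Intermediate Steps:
M(X) = 36 + 12*X (M(X) = -(-12)*(X + 3) = -(-12)*(3 + X) = -4*(-9 - 3*X) = 36 + 12*X)
p(Q) = 36*√Q (p(Q) = 3*((36 + 12*(-2))*√Q) = 3*((36 - 24)*√Q) = 3*(12*√Q) = 36*√Q)
b(W, f) = 8 + W + f
-(6 + b(-7, p(1))) = -(6 + (8 - 7 + 36*√1)) = -(6 + (8 - 7 + 36*1)) = -(6 + (8 - 7 + 36)) = -(6 + 37) = -1*43 = -43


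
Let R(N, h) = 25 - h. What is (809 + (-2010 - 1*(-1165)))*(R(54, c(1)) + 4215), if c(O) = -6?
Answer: -152856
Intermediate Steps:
(809 + (-2010 - 1*(-1165)))*(R(54, c(1)) + 4215) = (809 + (-2010 - 1*(-1165)))*((25 - 1*(-6)) + 4215) = (809 + (-2010 + 1165))*((25 + 6) + 4215) = (809 - 845)*(31 + 4215) = -36*4246 = -152856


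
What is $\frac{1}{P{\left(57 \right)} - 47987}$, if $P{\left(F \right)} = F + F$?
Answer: $- \frac{1}{47873} \approx -2.0889 \cdot 10^{-5}$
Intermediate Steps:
$P{\left(F \right)} = 2 F$
$\frac{1}{P{\left(57 \right)} - 47987} = \frac{1}{2 \cdot 57 - 47987} = \frac{1}{114 - 47987} = \frac{1}{-47873} = - \frac{1}{47873}$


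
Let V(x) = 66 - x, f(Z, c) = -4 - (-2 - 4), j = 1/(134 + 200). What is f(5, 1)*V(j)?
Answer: 22043/167 ≈ 131.99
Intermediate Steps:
j = 1/334 ≈ 0.0029940
f(Z, c) = 2 (f(Z, c) = -4 - 1*(-6) = -4 + 6 = 2)
f(5, 1)*V(j) = 2*(66 - 1*1/334) = 2*(66 - 1/334) = 2*(22043/334) = 22043/167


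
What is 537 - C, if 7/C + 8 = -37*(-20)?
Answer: 393077/732 ≈ 536.99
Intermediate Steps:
C = 7/732 (C = 7/(-8 - 37*(-20)) = 7/(-8 + 740) = 7/732 ≈ 0.0095628)
537 - C = 537 - 1*7/732 = 537 - 7/732 = 393077/732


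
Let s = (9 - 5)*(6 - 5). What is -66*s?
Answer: -264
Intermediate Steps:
s = 4 (s = 4*1 = 4)
-66*s = -66*4 = -264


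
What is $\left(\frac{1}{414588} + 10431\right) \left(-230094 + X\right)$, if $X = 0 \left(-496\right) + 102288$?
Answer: $- \frac{92117610805129}{69098} \approx -1.3331 \cdot 10^{9}$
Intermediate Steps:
$X = 102288$ ($X = 0 + 102288 = 102288$)
$\left(\frac{1}{414588} + 10431\right) \left(-230094 + X\right) = \left(\frac{1}{414588} + 10431\right) \left(-230094 + 102288\right) = \left(\frac{1}{414588} + 10431\right) \left(-127806\right) = \frac{4324567429}{414588} \left(-127806\right) = - \frac{92117610805129}{69098}$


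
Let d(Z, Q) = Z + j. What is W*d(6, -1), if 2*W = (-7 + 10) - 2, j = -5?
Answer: ½ ≈ 0.50000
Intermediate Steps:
W = ½ (W = ((-7 + 10) - 2)/2 = (3 - 2)/2 = (½)*1 = ½ ≈ 0.50000)
d(Z, Q) = -5 + Z (d(Z, Q) = Z - 5 = -5 + Z)
W*d(6, -1) = (-5 + 6)/2 = (½)*1 = ½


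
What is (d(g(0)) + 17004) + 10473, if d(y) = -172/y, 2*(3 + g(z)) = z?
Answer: 82603/3 ≈ 27534.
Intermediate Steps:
g(z) = -3 + z/2
(d(g(0)) + 17004) + 10473 = (-172/(-3 + (½)*0) + 17004) + 10473 = (-172/(-3 + 0) + 17004) + 10473 = (-172/(-3) + 17004) + 10473 = (-172*(-⅓) + 17004) + 10473 = (172/3 + 17004) + 10473 = 51184/3 + 10473 = 82603/3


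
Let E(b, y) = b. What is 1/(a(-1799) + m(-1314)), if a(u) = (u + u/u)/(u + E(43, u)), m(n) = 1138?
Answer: 878/1000063 ≈ 0.00087794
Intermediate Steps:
a(u) = (1 + u)/(43 + u) (a(u) = (u + u/u)/(u + 43) = (u + 1)/(43 + u) = (1 + u)/(43 + u))
1/(a(-1799) + m(-1314)) = 1/((1 - 1799)/(43 - 1799) + 1138) = 1/(-1798/(-1756) + 1138) = 1/(-1/1756*(-1798) + 1138) = 1/(899/878 + 1138) = 1/(1000063/878) = 878/1000063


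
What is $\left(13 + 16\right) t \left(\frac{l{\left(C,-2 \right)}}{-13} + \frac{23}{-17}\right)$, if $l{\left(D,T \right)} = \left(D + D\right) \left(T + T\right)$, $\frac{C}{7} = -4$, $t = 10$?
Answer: $- \frac{1191030}{221} \approx -5389.3$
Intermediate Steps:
$C = -28$ ($C = 7 \left(-4\right) = -28$)
$l{\left(D,T \right)} = 4 D T$ ($l{\left(D,T \right)} = 2 D 2 T = 4 D T$)
$\left(13 + 16\right) t \left(\frac{l{\left(C,-2 \right)}}{-13} + \frac{23}{-17}\right) = \left(13 + 16\right) 10 \left(\frac{4 \left(-28\right) \left(-2\right)}{-13} + \frac{23}{-17}\right) = 29 \cdot 10 \left(224 \left(- \frac{1}{13}\right) + 23 \left(- \frac{1}{17}\right)\right) = 290 \left(- \frac{224}{13} - \frac{23}{17}\right) = 290 \left(- \frac{4107}{221}\right) = - \frac{1191030}{221}$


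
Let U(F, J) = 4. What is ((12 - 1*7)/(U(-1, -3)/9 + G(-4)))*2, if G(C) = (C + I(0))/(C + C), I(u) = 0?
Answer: 180/17 ≈ 10.588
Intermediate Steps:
G(C) = ½ (G(C) = (C + 0)/(C + C) = C/((2*C)) = C*(1/(2*C)) = ½)
((12 - 1*7)/(U(-1, -3)/9 + G(-4)))*2 = ((12 - 1*7)/(4/9 + ½))*2 = ((12 - 7)/(4*(⅑) + ½))*2 = (5/(4/9 + ½))*2 = (5/(17/18))*2 = (5*(18/17))*2 = (90/17)*2 = 180/17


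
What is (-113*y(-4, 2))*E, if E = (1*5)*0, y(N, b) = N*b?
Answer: 0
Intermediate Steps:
E = 0 (E = 5*0 = 0)
(-113*y(-4, 2))*E = -(-452)*2*0 = -113*(-8)*0 = 904*0 = 0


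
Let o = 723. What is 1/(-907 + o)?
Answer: -1/184 ≈ -0.0054348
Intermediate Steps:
1/(-907 + o) = 1/(-907 + 723) = 1/(-184) = -1/184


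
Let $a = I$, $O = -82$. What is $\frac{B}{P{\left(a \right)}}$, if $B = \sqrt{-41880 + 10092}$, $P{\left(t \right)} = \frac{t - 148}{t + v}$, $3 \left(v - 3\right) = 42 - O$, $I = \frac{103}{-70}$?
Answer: $- \frac{18002 i \sqrt{883}}{10463} \approx - 51.126 i$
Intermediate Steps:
$I = - \frac{103}{70}$ ($I = 103 \left(- \frac{1}{70}\right) = - \frac{103}{70} \approx -1.4714$)
$a = - \frac{103}{70} \approx -1.4714$
$v = \frac{133}{3}$ ($v = 3 + \frac{42 - -82}{3} = 3 + \frac{42 + 82}{3} = 3 + \frac{1}{3} \cdot 124 = 3 + \frac{124}{3} = \frac{133}{3} \approx 44.333$)
$P{\left(t \right)} = \frac{-148 + t}{\frac{133}{3} + t}$ ($P{\left(t \right)} = \frac{t - 148}{t + \frac{133}{3}} = \frac{-148 + t}{\frac{133}{3} + t}$)
$B = 6 i \sqrt{883}$ ($B = \sqrt{-31788} = 6 i \sqrt{883} \approx 178.29 i$)
$\frac{B}{P{\left(a \right)}} = \frac{6 i \sqrt{883}}{3 \frac{1}{133 + 3 \left(- \frac{103}{70}\right)} \left(-148 - \frac{103}{70}\right)} = \frac{6 i \sqrt{883}}{3 \frac{1}{133 - \frac{309}{70}} \left(- \frac{10463}{70}\right)} = \frac{6 i \sqrt{883}}{3 \frac{1}{\frac{9001}{70}} \left(- \frac{10463}{70}\right)} = \frac{6 i \sqrt{883}}{3 \cdot \frac{70}{9001} \left(- \frac{10463}{70}\right)} = \frac{6 i \sqrt{883}}{- \frac{31389}{9001}} = 6 i \sqrt{883} \left(- \frac{9001}{31389}\right) = - \frac{18002 i \sqrt{883}}{10463}$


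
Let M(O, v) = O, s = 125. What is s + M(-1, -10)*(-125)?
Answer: 250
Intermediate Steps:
s + M(-1, -10)*(-125) = 125 - 1*(-125) = 125 + 125 = 250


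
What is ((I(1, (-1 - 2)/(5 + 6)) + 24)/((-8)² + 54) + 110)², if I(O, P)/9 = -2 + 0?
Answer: 42159049/3481 ≈ 12111.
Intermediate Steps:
I(O, P) = -18 (I(O, P) = 9*(-2 + 0) = 9*(-2) = -18)
((I(1, (-1 - 2)/(5 + 6)) + 24)/((-8)² + 54) + 110)² = ((-18 + 24)/((-8)² + 54) + 110)² = (6/(64 + 54) + 110)² = (6/118 + 110)² = (6*(1/118) + 110)² = (3/59 + 110)² = (6493/59)² = 42159049/3481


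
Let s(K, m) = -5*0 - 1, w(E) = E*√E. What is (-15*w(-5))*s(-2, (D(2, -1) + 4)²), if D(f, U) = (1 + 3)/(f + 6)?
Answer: -75*I*√5 ≈ -167.71*I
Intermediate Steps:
D(f, U) = 4/(6 + f)
w(E) = E^(3/2)
s(K, m) = -1 (s(K, m) = 0 - 1 = -1)
(-15*w(-5))*s(-2, (D(2, -1) + 4)²) = -(-75)*I*√5*(-1) = (75*I*√5)*(-1) = -75*I*√5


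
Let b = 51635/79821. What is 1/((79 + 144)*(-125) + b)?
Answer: -79821/2224958740 ≈ -3.5875e-5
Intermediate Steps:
b = 51635/79821 (b = 51635*(1/79821) = 51635/79821 ≈ 0.64688)
1/((79 + 144)*(-125) + b) = 1/((79 + 144)*(-125) + 51635/79821) = 1/(223*(-125) + 51635/79821) = 1/(-27875 + 51635/79821) = 1/(-2224958740/79821) = -79821/2224958740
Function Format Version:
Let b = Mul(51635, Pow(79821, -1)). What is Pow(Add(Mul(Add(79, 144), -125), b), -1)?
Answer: Rational(-79821, 2224958740) ≈ -3.5875e-5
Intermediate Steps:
b = Rational(51635, 79821) (b = Mul(51635, Rational(1, 79821)) = Rational(51635, 79821) ≈ 0.64688)
Pow(Add(Mul(Add(79, 144), -125), b), -1) = Pow(Add(Mul(Add(79, 144), -125), Rational(51635, 79821)), -1) = Pow(Add(Mul(223, -125), Rational(51635, 79821)), -1) = Pow(Add(-27875, Rational(51635, 79821)), -1) = Pow(Rational(-2224958740, 79821), -1) = Rational(-79821, 2224958740)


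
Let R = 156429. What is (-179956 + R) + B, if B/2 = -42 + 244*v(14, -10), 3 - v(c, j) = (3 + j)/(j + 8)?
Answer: -23855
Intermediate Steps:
v(c, j) = 3 - (3 + j)/(8 + j) (v(c, j) = 3 - (3 + j)/(j + 8) = 3 - (3 + j)/(8 + j))
B = -328 (B = 2*(-42 + 244*((21 + 2*(-10))/(8 - 10))) = 2*(-42 + 244*((21 - 20)/(-2))) = 2*(-42 + 244*(-½*1)) = 2*(-42 + 244*(-½)) = 2*(-42 - 122) = 2*(-164) = -328)
(-179956 + R) + B = (-179956 + 156429) - 328 = -23527 - 328 = -23855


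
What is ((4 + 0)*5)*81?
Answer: 1620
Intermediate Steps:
((4 + 0)*5)*81 = (4*5)*81 = 20*81 = 1620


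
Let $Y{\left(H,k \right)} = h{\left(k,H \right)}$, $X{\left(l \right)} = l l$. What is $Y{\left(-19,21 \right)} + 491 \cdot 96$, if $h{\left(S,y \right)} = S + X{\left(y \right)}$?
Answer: $47518$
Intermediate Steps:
$X{\left(l \right)} = l^{2}$
$h{\left(S,y \right)} = S + y^{2}$
$Y{\left(H,k \right)} = k + H^{2}$
$Y{\left(-19,21 \right)} + 491 \cdot 96 = \left(21 + \left(-19\right)^{2}\right) + 491 \cdot 96 = \left(21 + 361\right) + 47136 = 382 + 47136 = 47518$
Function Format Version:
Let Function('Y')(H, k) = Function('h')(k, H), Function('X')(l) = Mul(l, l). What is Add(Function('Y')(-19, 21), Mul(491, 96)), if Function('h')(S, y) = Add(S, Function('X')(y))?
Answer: 47518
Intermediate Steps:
Function('X')(l) = Pow(l, 2)
Function('h')(S, y) = Add(S, Pow(y, 2))
Function('Y')(H, k) = Add(k, Pow(H, 2))
Add(Function('Y')(-19, 21), Mul(491, 96)) = Add(Add(21, Pow(-19, 2)), Mul(491, 96)) = Add(Add(21, 361), 47136) = Add(382, 47136) = 47518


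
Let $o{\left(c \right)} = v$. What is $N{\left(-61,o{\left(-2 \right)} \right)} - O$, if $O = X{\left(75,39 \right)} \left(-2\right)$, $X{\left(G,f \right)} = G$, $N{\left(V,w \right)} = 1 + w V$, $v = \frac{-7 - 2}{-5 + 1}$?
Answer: $\frac{55}{4} \approx 13.75$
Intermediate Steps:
$v = \frac{9}{4}$ ($v = - \frac{9}{-4} = \left(-9\right) \left(- \frac{1}{4}\right) = \frac{9}{4} \approx 2.25$)
$o{\left(c \right)} = \frac{9}{4}$
$N{\left(V,w \right)} = 1 + V w$
$O = -150$ ($O = 75 \left(-2\right) = -150$)
$N{\left(-61,o{\left(-2 \right)} \right)} - O = \left(1 - \frac{549}{4}\right) - -150 = \left(1 - \frac{549}{4}\right) + 150 = - \frac{545}{4} + 150 = \frac{55}{4}$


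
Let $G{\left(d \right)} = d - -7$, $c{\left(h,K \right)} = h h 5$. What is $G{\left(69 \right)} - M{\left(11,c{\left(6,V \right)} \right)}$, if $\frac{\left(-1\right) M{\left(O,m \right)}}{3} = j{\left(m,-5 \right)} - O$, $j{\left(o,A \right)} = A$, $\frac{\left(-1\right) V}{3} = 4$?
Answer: $28$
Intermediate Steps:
$V = -12$ ($V = \left(-3\right) 4 = -12$)
$c{\left(h,K \right)} = 5 h^{2}$ ($c{\left(h,K \right)} = h^{2} \cdot 5 = 5 h^{2}$)
$G{\left(d \right)} = 7 + d$ ($G{\left(d \right)} = d + 7 = 7 + d$)
$M{\left(O,m \right)} = 15 + 3 O$ ($M{\left(O,m \right)} = - 3 \left(-5 - O\right) = 15 + 3 O$)
$G{\left(69 \right)} - M{\left(11,c{\left(6,V \right)} \right)} = \left(7 + 69\right) - \left(15 + 3 \cdot 11\right) = 76 - \left(15 + 33\right) = 76 - 48 = 28$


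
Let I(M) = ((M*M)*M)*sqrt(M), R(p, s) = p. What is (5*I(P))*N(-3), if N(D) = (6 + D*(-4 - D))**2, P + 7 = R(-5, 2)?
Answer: -1399680*I*sqrt(3) ≈ -2.4243e+6*I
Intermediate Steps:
P = -12 (P = -7 - 5 = -12)
I(M) = M**(7/2) (I(M) = (M**2*M)*sqrt(M) = M**3*sqrt(M) = M**(7/2))
(5*I(P))*N(-3) = (5*(-12)**(7/2))*(-6 + (-3)**2 + 4*(-3))**2 = (5*(-3456*I*sqrt(3)))*(-6 + 9 - 12)**2 = -17280*I*sqrt(3)*(-9)**2 = -17280*I*sqrt(3)*81 = -1399680*I*sqrt(3)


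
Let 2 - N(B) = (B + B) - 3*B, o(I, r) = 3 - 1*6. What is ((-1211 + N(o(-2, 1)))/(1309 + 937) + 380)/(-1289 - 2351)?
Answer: -213067/2043860 ≈ -0.10425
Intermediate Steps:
o(I, r) = -3 (o(I, r) = 3 - 6 = -3)
N(B) = 2 + B (N(B) = 2 - ((B + B) - 3*B) = 2 - (2*B - 3*B) = 2 - (-1)*B = 2 + B)
((-1211 + N(o(-2, 1)))/(1309 + 937) + 380)/(-1289 - 2351) = ((-1211 + (2 - 3))/(1309 + 937) + 380)/(-1289 - 2351) = ((-1211 - 1)/2246 + 380)/(-3640) = (-1212*1/2246 + 380)*(-1/3640) = (-606/1123 + 380)*(-1/3640) = (426134/1123)*(-1/3640) = -213067/2043860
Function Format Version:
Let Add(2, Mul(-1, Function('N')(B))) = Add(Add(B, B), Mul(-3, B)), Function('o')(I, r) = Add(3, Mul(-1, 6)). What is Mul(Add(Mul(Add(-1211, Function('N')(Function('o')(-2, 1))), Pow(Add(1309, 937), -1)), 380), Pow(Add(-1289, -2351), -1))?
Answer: Rational(-213067, 2043860) ≈ -0.10425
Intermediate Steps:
Function('o')(I, r) = -3 (Function('o')(I, r) = Add(3, -6) = -3)
Function('N')(B) = Add(2, B) (Function('N')(B) = Add(2, Mul(-1, Add(Add(B, B), Mul(-3, B)))) = Add(2, Mul(-1, Add(Mul(2, B), Mul(-3, B)))) = Add(2, Mul(-1, Mul(-1, B))) = Add(2, B))
Mul(Add(Mul(Add(-1211, Function('N')(Function('o')(-2, 1))), Pow(Add(1309, 937), -1)), 380), Pow(Add(-1289, -2351), -1)) = Mul(Add(Mul(Add(-1211, Add(2, -3)), Pow(Add(1309, 937), -1)), 380), Pow(Add(-1289, -2351), -1)) = Mul(Add(Mul(Add(-1211, -1), Pow(2246, -1)), 380), Pow(-3640, -1)) = Mul(Add(Mul(-1212, Rational(1, 2246)), 380), Rational(-1, 3640)) = Mul(Add(Rational(-606, 1123), 380), Rational(-1, 3640)) = Mul(Rational(426134, 1123), Rational(-1, 3640)) = Rational(-213067, 2043860)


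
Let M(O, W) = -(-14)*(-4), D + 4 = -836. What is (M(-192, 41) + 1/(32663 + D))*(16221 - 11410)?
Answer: -8573620557/31823 ≈ -2.6942e+5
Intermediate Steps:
D = -840 (D = -4 - 836 = -840)
M(O, W) = -56 (M(O, W) = -1*56 = -56)
(M(-192, 41) + 1/(32663 + D))*(16221 - 11410) = (-56 + 1/(32663 - 840))*(16221 - 11410) = (-56 + 1/31823)*4811 = -1782087/31823*4811 = -8573620557/31823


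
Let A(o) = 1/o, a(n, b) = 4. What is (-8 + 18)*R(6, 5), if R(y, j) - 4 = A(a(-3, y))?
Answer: 85/2 ≈ 42.500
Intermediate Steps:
R(y, j) = 17/4 (R(y, j) = 4 + 1/4 = 4 + ¼ = 17/4)
(-8 + 18)*R(6, 5) = (-8 + 18)*(17/4) = 10*(17/4) = 85/2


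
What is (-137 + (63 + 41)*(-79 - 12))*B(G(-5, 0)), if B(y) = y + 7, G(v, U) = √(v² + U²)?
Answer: -115212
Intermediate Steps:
G(v, U) = √(U² + v²)
B(y) = 7 + y
(-137 + (63 + 41)*(-79 - 12))*B(G(-5, 0)) = (-137 + (63 + 41)*(-79 - 12))*(7 + √(0² + (-5)²)) = (-137 + 104*(-91))*(7 + √(0 + 25)) = (-137 - 9464)*(7 + √25) = -9601*(7 + 5) = -9601*12 = -115212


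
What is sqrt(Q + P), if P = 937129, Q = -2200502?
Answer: I*sqrt(1263373) ≈ 1124.0*I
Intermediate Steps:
sqrt(Q + P) = sqrt(-2200502 + 937129) = sqrt(-1263373) = I*sqrt(1263373)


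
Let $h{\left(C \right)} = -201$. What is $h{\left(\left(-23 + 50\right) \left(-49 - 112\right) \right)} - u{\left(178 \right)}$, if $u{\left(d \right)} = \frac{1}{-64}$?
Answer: $- \frac{12863}{64} \approx -200.98$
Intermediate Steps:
$u{\left(d \right)} = - \frac{1}{64}$
$h{\left(\left(-23 + 50\right) \left(-49 - 112\right) \right)} - u{\left(178 \right)} = -201 - - \frac{1}{64} = -201 + \frac{1}{64} = - \frac{12863}{64}$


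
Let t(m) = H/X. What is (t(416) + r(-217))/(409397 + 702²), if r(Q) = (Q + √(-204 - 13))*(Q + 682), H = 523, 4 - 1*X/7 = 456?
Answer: -319263943/2854563964 + 465*I*√217/902201 ≈ -0.11184 + 0.0075924*I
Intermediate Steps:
X = -3164 (X = 28 - 7*456 = 28 - 3192 = -3164)
r(Q) = (682 + Q)*(Q + I*√217) (r(Q) = (Q + √(-217))*(682 + Q) = (Q + I*√217)*(682 + Q) = (682 + Q)*(Q + I*√217))
t(m) = -523/3164 (t(m) = 523/(-3164) = 523*(-1/3164) = -523/3164)
(t(416) + r(-217))/(409397 + 702²) = (-523/3164 + ((-217)² + 682*(-217) + 682*I*√217 + I*(-217)*√217))/(409397 + 702²) = (-523/3164 + (47089 - 147994 + 682*I*√217 - 217*I*√217))/(409397 + 492804) = (-523/3164 + (-100905 + 465*I*√217))/902201 = (-319263943/3164 + 465*I*√217)*(1/902201) = -319263943/2854563964 + 465*I*√217/902201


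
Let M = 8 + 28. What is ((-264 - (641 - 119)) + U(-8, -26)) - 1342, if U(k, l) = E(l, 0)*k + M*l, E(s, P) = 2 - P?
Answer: -3080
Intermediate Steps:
M = 36
U(k, l) = 2*k + 36*l (U(k, l) = (2 - 1*0)*k + 36*l = (2 + 0)*k + 36*l = 2*k + 36*l)
((-264 - (641 - 119)) + U(-8, -26)) - 1342 = ((-264 - (641 - 119)) + (2*(-8) + 36*(-26))) - 1342 = ((-264 - 1*522) + (-16 - 936)) - 1342 = ((-264 - 522) - 952) - 1342 = (-786 - 952) - 1342 = -1738 - 1342 = -3080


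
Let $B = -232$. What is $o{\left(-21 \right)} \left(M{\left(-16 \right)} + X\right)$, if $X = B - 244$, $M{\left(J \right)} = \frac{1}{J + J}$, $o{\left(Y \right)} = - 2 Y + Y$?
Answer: $- \frac{319893}{32} \approx -9996.7$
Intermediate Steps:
$o{\left(Y \right)} = - Y$
$M{\left(J \right)} = \frac{1}{2 J}$
$X = -476$ ($X = -232 - 244 = -476$)
$o{\left(-21 \right)} \left(M{\left(-16 \right)} + X\right) = \left(-1\right) \left(-21\right) \left(\frac{1}{2 \left(-16\right)} - 476\right) = 21 \left(\frac{1}{2} \left(- \frac{1}{16}\right) - 476\right) = 21 \left(- \frac{1}{32} - 476\right) = 21 \left(- \frac{15233}{32}\right) = - \frac{319893}{32}$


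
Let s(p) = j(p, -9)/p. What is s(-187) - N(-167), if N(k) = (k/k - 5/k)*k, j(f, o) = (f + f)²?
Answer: -576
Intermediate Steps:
j(f, o) = 4*f² (j(f, o) = (2*f)² = 4*f²)
s(p) = 4*p (s(p) = (4*p²)/p = 4*p)
N(k) = k*(1 - 5/k) (N(k) = (1 - 5/k)*k = k*(1 - 5/k))
s(-187) - N(-167) = 4*(-187) - (-5 - 167) = -748 - 1*(-172) = -748 + 172 = -576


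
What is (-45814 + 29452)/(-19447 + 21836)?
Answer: -16362/2389 ≈ -6.8489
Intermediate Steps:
(-45814 + 29452)/(-19447 + 21836) = -16362/2389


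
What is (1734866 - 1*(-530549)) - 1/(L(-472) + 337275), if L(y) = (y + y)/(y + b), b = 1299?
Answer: 631881968538788/278925481 ≈ 2.2654e+6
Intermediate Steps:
L(y) = 2*y/(1299 + y) (L(y) = (y + y)/(y + 1299) = (2*y)/(1299 + y) = 2*y/(1299 + y))
(1734866 - 1*(-530549)) - 1/(L(-472) + 337275) = (1734866 - 1*(-530549)) - 1/(2*(-472)/(1299 - 472) + 337275) = (1734866 + 530549) - 1/(2*(-472)/827 + 337275) = 2265415 - 1/(2*(-472)*(1/827) + 337275) = 2265415 - 1/(-944/827 + 337275) = 2265415 - 1/278925481/827 = 2265415 - 1*827/278925481 = 2265415 - 827/278925481 = 631881968538788/278925481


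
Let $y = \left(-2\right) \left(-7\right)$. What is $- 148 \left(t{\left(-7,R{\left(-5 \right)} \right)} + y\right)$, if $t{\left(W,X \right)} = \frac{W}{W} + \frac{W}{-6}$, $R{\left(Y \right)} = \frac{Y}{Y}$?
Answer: $- \frac{7178}{3} \approx -2392.7$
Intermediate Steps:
$R{\left(Y \right)} = 1$
$y = 14$
$t{\left(W,X \right)} = 1 - \frac{W}{6}$ ($t{\left(W,X \right)} = 1 + W \left(- \frac{1}{6}\right) = 1 - \frac{W}{6}$)
$- 148 \left(t{\left(-7,R{\left(-5 \right)} \right)} + y\right) = - 148 \left(\left(1 - - \frac{7}{6}\right) + 14\right) = - 148 \left(\left(1 + \frac{7}{6}\right) + 14\right) = - 148 \left(\frac{13}{6} + 14\right) = \left(-148\right) \frac{97}{6} = - \frac{7178}{3}$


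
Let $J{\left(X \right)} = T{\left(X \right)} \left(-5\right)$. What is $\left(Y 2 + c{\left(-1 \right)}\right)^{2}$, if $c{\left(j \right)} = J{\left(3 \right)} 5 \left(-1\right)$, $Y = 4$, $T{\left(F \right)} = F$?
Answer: $6889$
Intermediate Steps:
$J{\left(X \right)} = - 5 X$ ($J{\left(X \right)} = X \left(-5\right) = - 5 X$)
$c{\left(j \right)} = 75$ ($c{\left(j \right)} = \left(-5\right) 3 \cdot 5 \left(-1\right) = \left(-15\right) 5 \left(-1\right) = \left(-75\right) \left(-1\right) = 75$)
$\left(Y 2 + c{\left(-1 \right)}\right)^{2} = \left(4 \cdot 2 + 75\right)^{2} = \left(8 + 75\right)^{2} = 83^{2} = 6889$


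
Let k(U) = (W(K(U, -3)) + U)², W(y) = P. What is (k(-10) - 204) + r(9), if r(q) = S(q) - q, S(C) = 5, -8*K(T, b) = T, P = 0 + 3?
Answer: -159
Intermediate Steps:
P = 3
K(T, b) = -T/8
W(y) = 3
r(q) = 5 - q
k(U) = (3 + U)²
(k(-10) - 204) + r(9) = ((3 - 10)² - 204) + (5 - 1*9) = ((-7)² - 204) + (5 - 9) = (49 - 204) - 4 = -155 - 4 = -159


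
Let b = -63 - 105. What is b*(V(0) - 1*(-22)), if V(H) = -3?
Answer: -3192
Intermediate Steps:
b = -168
b*(V(0) - 1*(-22)) = -168*(-3 - 1*(-22)) = -168*(-3 + 22) = -168*19 = -3192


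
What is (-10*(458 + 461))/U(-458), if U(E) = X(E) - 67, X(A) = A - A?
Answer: 9190/67 ≈ 137.16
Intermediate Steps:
X(A) = 0
U(E) = -67 (U(E) = 0 - 67 = -67)
(-10*(458 + 461))/U(-458) = -10*(458 + 461)/(-67) = -10*919*(-1/67) = -9190*(-1/67) = 9190/67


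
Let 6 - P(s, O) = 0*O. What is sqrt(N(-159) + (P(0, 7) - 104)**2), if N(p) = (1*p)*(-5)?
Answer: sqrt(10399) ≈ 101.98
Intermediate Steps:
N(p) = -5*p (N(p) = p*(-5) = -5*p)
P(s, O) = 6 (P(s, O) = 6 - 0*O = 6 - 1*0 = 6 + 0 = 6)
sqrt(N(-159) + (P(0, 7) - 104)**2) = sqrt(-5*(-159) + (6 - 104)**2) = sqrt(795 + (-98)**2) = sqrt(795 + 9604) = sqrt(10399)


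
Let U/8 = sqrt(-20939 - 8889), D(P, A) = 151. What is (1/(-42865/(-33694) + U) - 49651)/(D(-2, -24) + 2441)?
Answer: (-26767052704*sqrt(7457) + 2128256421*I)/(2592*(-42865*I + 539104*sqrt(7457))) ≈ -19.155 - 2.7923e-7*I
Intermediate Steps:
U = 16*I*sqrt(7457) (U = 8*sqrt(-20939 - 8889) = 8*sqrt(-29828) = 8*(2*I*sqrt(7457)) = 16*I*sqrt(7457) ≈ 1381.7*I)
(1/(-42865/(-33694) + U) - 49651)/(D(-2, -24) + 2441) = (1/(-42865/(-33694) + 16*I*sqrt(7457)) - 49651)/(151 + 2441) = (1/(-42865*(-1/33694) + 16*I*sqrt(7457)) - 49651)/2592 = (1/(42865/33694 + 16*I*sqrt(7457)) - 49651)*(1/2592) = (-49651 + 1/(42865/33694 + 16*I*sqrt(7457)))*(1/2592) = -49651/2592 + 1/(2592*(42865/33694 + 16*I*sqrt(7457)))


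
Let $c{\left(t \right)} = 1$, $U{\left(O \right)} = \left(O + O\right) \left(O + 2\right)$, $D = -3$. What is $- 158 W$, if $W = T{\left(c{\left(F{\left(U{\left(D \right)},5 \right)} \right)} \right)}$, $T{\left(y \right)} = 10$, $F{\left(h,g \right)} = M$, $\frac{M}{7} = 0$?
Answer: $-1580$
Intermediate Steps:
$M = 0$ ($M = 7 \cdot 0 = 0$)
$U{\left(O \right)} = 2 O \left(2 + O\right)$
$F{\left(h,g \right)} = 0$
$W = 10$
$- 158 W = \left(-158\right) 10 = -1580$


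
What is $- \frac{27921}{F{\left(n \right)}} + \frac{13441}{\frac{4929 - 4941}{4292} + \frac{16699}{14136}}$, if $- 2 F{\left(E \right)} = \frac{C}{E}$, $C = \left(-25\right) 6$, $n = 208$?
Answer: $- \frac{29507821288664}{446890475} \approx -66029.0$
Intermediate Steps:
$C = -150$
$F{\left(E \right)} = \frac{75}{E}$ ($F{\left(E \right)} = - \frac{\left(-150\right) \frac{1}{E}}{2} = \frac{75}{E}$)
$- \frac{27921}{F{\left(n \right)}} + \frac{13441}{\frac{4929 - 4941}{4292} + \frac{16699}{14136}} = - \frac{27921}{75 \cdot \frac{1}{208}} + \frac{13441}{\frac{4929 - 4941}{4292} + \frac{16699}{14136}} = - \frac{27921}{75 \cdot \frac{1}{208}} + \frac{13441}{\left(-12\right) \frac{1}{4292} + 16699 \cdot \frac{1}{14136}} = - \frac{27921}{\frac{75}{208}} + \frac{13441}{- \frac{3}{1073} + \frac{16699}{14136}} = \left(-27921\right) \frac{208}{75} + \frac{13441}{\frac{17875619}{15167928}} = - \frac{1935856}{25} + 13441 \cdot \frac{15167928}{17875619} = - \frac{1935856}{25} + \frac{203872120248}{17875619} = - \frac{29507821288664}{446890475}$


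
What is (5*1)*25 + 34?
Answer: 159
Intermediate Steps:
(5*1)*25 + 34 = 5*25 + 34 = 125 + 34 = 159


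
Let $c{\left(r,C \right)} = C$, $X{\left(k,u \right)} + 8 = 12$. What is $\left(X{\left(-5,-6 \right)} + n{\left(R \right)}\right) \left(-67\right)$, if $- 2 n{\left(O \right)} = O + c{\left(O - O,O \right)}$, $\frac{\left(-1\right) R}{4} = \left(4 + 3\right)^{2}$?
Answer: $-13400$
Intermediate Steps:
$X{\left(k,u \right)} = 4$ ($X{\left(k,u \right)} = -8 + 12 = 4$)
$R = -196$ ($R = - 4 \left(4 + 3\right)^{2} = - 4 \cdot 7^{2} = \left(-4\right) 49 = -196$)
$n{\left(O \right)} = - O$ ($n{\left(O \right)} = - \frac{O + O}{2} = - \frac{2 O}{2} = - O$)
$\left(X{\left(-5,-6 \right)} + n{\left(R \right)}\right) \left(-67\right) = \left(4 - -196\right) \left(-67\right) = \left(4 + 196\right) \left(-67\right) = 200 \left(-67\right) = -13400$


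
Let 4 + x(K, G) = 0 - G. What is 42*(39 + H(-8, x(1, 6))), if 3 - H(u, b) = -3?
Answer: 1890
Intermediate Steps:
x(K, G) = -4 - G (x(K, G) = -4 + (0 - G) = -4 - G)
H(u, b) = 6 (H(u, b) = 3 - 1*(-3) = 3 + 3 = 6)
42*(39 + H(-8, x(1, 6))) = 42*(39 + 6) = 42*45 = 1890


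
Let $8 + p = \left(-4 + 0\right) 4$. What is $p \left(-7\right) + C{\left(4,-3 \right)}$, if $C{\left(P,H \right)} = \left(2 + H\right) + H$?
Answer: $164$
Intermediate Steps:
$C{\left(P,H \right)} = 2 + 2 H$
$p = -24$ ($p = -8 + \left(-4 + 0\right) 4 = -8 - 16 = -24$)
$p \left(-7\right) + C{\left(4,-3 \right)} = \left(-24\right) \left(-7\right) + \left(2 + 2 \left(-3\right)\right) = 168 + \left(2 - 6\right) = 168 - 4 = 164$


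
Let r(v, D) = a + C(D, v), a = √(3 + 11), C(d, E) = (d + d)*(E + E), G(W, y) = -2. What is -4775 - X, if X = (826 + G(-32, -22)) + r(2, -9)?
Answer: -5527 - √14 ≈ -5530.7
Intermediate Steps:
C(d, E) = 4*E*d (C(d, E) = (2*d)*(2*E) = 4*E*d)
a = √14 ≈ 3.7417
r(v, D) = √14 + 4*D*v (r(v, D) = √14 + 4*v*D = √14 + 4*D*v)
X = 752 + √14 (X = (826 - 2) + (√14 + 4*(-9)*2) = 824 + (√14 - 72) = 824 + (-72 + √14) = 752 + √14 ≈ 755.74)
-4775 - X = -4775 - (752 + √14) = -4775 + (-752 - √14) = -5527 - √14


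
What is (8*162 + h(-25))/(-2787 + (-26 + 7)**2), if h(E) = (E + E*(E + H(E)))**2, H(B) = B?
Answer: -1501921/2426 ≈ -619.09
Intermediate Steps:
h(E) = (E + 2*E**2)**2 (h(E) = (E + E*(E + E))**2 = (E + E*(2*E))**2 = (E + 2*E**2)**2)
(8*162 + h(-25))/(-2787 + (-26 + 7)**2) = (8*162 + (-25)**2*(1 + 2*(-25))**2)/(-2787 + (-26 + 7)**2) = (1296 + 625*(1 - 50)**2)/(-2787 + (-19)**2) = (1296 + 625*(-49)**2)/(-2787 + 361) = (1296 + 625*2401)/(-2426) = (1296 + 1500625)*(-1/2426) = 1501921*(-1/2426) = -1501921/2426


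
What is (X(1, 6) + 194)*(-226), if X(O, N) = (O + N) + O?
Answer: -45652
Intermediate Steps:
X(O, N) = N + 2*O (X(O, N) = (N + O) + O = N + 2*O)
(X(1, 6) + 194)*(-226) = ((6 + 2*1) + 194)*(-226) = ((6 + 2) + 194)*(-226) = (8 + 194)*(-226) = 202*(-226) = -45652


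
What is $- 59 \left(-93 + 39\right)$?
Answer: $3186$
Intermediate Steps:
$- 59 \left(-93 + 39\right) = \left(-59\right) \left(-54\right) = 3186$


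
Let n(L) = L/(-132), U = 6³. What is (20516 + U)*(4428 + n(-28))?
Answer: 3029587892/33 ≈ 9.1806e+7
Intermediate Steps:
U = 216
n(L) = -L/132 (n(L) = L*(-1/132) = -L/132)
(20516 + U)*(4428 + n(-28)) = (20516 + 216)*(4428 - 1/132*(-28)) = 20732*(4428 + 7/33) = 20732*(146131/33) = 3029587892/33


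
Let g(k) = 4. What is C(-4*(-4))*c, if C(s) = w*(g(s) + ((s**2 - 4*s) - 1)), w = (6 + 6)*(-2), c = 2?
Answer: -9360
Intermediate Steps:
w = -24 (w = 12*(-2) = -24)
C(s) = -72 - 24*s**2 + 96*s (C(s) = -24*(4 + ((s**2 - 4*s) - 1)) = -24*(4 + (-1 + s**2 - 4*s)) = -24*(3 + s**2 - 4*s) = -72 - 24*s**2 + 96*s)
C(-4*(-4))*c = (-72 - 24*(-4*(-4))**2 + 96*(-4*(-4)))*2 = (-72 - 24*16**2 + 96*16)*2 = (-72 - 24*256 + 1536)*2 = (-72 - 6144 + 1536)*2 = -4680*2 = -9360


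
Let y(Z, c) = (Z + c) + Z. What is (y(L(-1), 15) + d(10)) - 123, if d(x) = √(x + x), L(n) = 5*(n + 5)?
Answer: -68 + 2*√5 ≈ -63.528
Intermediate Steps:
L(n) = 25 + 5*n (L(n) = 5*(5 + n) = 25 + 5*n)
d(x) = √2*√x (d(x) = √(2*x) = √2*√x)
y(Z, c) = c + 2*Z
(y(L(-1), 15) + d(10)) - 123 = ((15 + 2*(25 + 5*(-1))) + √2*√10) - 123 = ((15 + 2*(25 - 5)) + 2*√5) - 123 = ((15 + 2*20) + 2*√5) - 123 = ((15 + 40) + 2*√5) - 123 = (55 + 2*√5) - 123 = -68 + 2*√5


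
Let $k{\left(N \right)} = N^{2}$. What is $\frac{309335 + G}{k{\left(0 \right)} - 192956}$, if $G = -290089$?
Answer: $- \frac{9623}{96478} \approx -0.099743$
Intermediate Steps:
$\frac{309335 + G}{k{\left(0 \right)} - 192956} = \frac{309335 - 290089}{0^{2} - 192956} = \frac{19246}{0 - 192956} = \frac{19246}{-192956} = 19246 \left(- \frac{1}{192956}\right) = - \frac{9623}{96478}$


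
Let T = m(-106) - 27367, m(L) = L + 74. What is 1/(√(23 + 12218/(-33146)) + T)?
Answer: -454083627/12441436921103 - √6216035110/12441436921103 ≈ -3.6504e-5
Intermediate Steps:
m(L) = 74 + L
T = -27399 (T = (74 - 106) - 27367 = -32 - 27367 = -27399)
1/(√(23 + 12218/(-33146)) + T) = 1/(√(23 + 12218/(-33146)) - 27399) = 1/(√(23 + 12218*(-1/33146)) - 27399) = 1/(√(23 - 6109/16573) - 27399) = 1/(√(375070/16573) - 27399) = 1/(√6216035110/16573 - 27399) = 1/(-27399 + √6216035110/16573)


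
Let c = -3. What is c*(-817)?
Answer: 2451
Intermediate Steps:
c*(-817) = -3*(-817) = 2451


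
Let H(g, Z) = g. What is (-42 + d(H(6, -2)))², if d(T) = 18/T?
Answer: 1521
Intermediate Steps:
(-42 + d(H(6, -2)))² = (-42 + 18/6)² = (-42 + 18*(⅙))² = (-42 + 3)² = (-39)² = 1521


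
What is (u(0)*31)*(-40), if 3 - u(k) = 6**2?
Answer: 40920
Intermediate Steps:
u(k) = -33 (u(k) = 3 - 1*6**2 = 3 - 1*36 = 3 - 36 = -33)
(u(0)*31)*(-40) = -33*31*(-40) = -1023*(-40) = 40920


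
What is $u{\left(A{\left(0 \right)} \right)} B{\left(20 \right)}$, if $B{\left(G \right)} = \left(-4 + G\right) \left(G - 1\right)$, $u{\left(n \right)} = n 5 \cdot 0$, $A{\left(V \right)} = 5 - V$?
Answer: $0$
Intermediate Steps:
$u{\left(n \right)} = 0$ ($u{\left(n \right)} = 5 n 0 = 0$)
$B{\left(G \right)} = \left(-1 + G\right) \left(-4 + G\right)$ ($B{\left(G \right)} = \left(-4 + G\right) \left(-1 + G\right) = \left(-1 + G\right) \left(-4 + G\right)$)
$u{\left(A{\left(0 \right)} \right)} B{\left(20 \right)} = 0 \left(4 + 20^{2} - 100\right) = 0 \left(4 + 400 - 100\right) = 0 \cdot 304 = 0$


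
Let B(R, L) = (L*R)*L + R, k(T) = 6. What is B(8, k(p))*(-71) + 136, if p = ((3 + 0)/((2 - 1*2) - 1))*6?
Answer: -20880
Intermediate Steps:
p = -18 (p = (3/((2 - 2) - 1))*6 = (3/(0 - 1))*6 = (3/(-1))*6 = (3*(-1))*6 = -3*6 = -18)
B(R, L) = R + R*L² (B(R, L) = R*L² + R = R + R*L²)
B(8, k(p))*(-71) + 136 = (8*(1 + 6²))*(-71) + 136 = (8*(1 + 36))*(-71) + 136 = (8*37)*(-71) + 136 = 296*(-71) + 136 = -21016 + 136 = -20880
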